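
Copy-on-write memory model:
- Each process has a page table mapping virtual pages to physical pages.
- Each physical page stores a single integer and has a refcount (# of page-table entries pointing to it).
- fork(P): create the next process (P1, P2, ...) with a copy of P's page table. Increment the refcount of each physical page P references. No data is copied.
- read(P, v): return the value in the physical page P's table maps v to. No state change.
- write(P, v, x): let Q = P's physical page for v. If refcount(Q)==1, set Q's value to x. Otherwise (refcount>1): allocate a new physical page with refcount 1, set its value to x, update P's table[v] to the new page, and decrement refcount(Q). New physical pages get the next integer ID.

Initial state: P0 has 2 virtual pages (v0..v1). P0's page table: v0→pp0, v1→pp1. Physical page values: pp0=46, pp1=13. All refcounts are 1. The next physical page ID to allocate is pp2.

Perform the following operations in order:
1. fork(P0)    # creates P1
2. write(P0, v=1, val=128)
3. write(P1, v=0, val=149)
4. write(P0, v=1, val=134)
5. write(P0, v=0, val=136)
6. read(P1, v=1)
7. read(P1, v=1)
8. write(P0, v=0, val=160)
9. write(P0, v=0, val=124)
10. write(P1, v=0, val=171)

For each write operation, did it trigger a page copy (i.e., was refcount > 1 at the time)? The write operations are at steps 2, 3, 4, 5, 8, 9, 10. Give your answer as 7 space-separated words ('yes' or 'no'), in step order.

Op 1: fork(P0) -> P1. 2 ppages; refcounts: pp0:2 pp1:2
Op 2: write(P0, v1, 128). refcount(pp1)=2>1 -> COPY to pp2. 3 ppages; refcounts: pp0:2 pp1:1 pp2:1
Op 3: write(P1, v0, 149). refcount(pp0)=2>1 -> COPY to pp3. 4 ppages; refcounts: pp0:1 pp1:1 pp2:1 pp3:1
Op 4: write(P0, v1, 134). refcount(pp2)=1 -> write in place. 4 ppages; refcounts: pp0:1 pp1:1 pp2:1 pp3:1
Op 5: write(P0, v0, 136). refcount(pp0)=1 -> write in place. 4 ppages; refcounts: pp0:1 pp1:1 pp2:1 pp3:1
Op 6: read(P1, v1) -> 13. No state change.
Op 7: read(P1, v1) -> 13. No state change.
Op 8: write(P0, v0, 160). refcount(pp0)=1 -> write in place. 4 ppages; refcounts: pp0:1 pp1:1 pp2:1 pp3:1
Op 9: write(P0, v0, 124). refcount(pp0)=1 -> write in place. 4 ppages; refcounts: pp0:1 pp1:1 pp2:1 pp3:1
Op 10: write(P1, v0, 171). refcount(pp3)=1 -> write in place. 4 ppages; refcounts: pp0:1 pp1:1 pp2:1 pp3:1

yes yes no no no no no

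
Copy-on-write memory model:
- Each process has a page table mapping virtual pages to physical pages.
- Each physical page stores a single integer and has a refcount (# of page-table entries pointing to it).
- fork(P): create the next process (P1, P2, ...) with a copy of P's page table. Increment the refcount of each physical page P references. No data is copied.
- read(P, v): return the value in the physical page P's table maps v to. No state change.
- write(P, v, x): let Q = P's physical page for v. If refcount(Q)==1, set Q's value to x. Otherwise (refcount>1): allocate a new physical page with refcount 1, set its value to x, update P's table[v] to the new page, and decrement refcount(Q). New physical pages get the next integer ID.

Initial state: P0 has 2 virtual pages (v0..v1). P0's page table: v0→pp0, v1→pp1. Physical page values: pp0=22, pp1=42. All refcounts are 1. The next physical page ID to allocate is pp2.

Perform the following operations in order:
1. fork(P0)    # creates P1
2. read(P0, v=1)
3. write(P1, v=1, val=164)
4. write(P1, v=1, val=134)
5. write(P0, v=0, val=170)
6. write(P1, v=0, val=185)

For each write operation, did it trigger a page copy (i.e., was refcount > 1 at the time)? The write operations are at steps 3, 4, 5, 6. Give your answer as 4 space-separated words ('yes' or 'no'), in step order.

Op 1: fork(P0) -> P1. 2 ppages; refcounts: pp0:2 pp1:2
Op 2: read(P0, v1) -> 42. No state change.
Op 3: write(P1, v1, 164). refcount(pp1)=2>1 -> COPY to pp2. 3 ppages; refcounts: pp0:2 pp1:1 pp2:1
Op 4: write(P1, v1, 134). refcount(pp2)=1 -> write in place. 3 ppages; refcounts: pp0:2 pp1:1 pp2:1
Op 5: write(P0, v0, 170). refcount(pp0)=2>1 -> COPY to pp3. 4 ppages; refcounts: pp0:1 pp1:1 pp2:1 pp3:1
Op 6: write(P1, v0, 185). refcount(pp0)=1 -> write in place. 4 ppages; refcounts: pp0:1 pp1:1 pp2:1 pp3:1

yes no yes no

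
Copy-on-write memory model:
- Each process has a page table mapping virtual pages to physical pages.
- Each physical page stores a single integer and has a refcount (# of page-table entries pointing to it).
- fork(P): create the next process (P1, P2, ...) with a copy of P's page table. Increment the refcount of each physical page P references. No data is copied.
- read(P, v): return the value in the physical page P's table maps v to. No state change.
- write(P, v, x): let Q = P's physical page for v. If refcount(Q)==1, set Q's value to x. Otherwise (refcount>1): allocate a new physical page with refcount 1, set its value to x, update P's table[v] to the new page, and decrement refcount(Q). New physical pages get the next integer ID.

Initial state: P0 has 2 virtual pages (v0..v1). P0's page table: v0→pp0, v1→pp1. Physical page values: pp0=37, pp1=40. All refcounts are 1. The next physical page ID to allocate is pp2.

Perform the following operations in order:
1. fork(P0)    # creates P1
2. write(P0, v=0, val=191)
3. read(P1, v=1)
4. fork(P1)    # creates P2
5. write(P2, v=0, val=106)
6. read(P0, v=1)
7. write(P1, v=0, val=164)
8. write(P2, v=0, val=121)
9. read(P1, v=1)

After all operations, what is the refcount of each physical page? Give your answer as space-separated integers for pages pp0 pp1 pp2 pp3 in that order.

Op 1: fork(P0) -> P1. 2 ppages; refcounts: pp0:2 pp1:2
Op 2: write(P0, v0, 191). refcount(pp0)=2>1 -> COPY to pp2. 3 ppages; refcounts: pp0:1 pp1:2 pp2:1
Op 3: read(P1, v1) -> 40. No state change.
Op 4: fork(P1) -> P2. 3 ppages; refcounts: pp0:2 pp1:3 pp2:1
Op 5: write(P2, v0, 106). refcount(pp0)=2>1 -> COPY to pp3. 4 ppages; refcounts: pp0:1 pp1:3 pp2:1 pp3:1
Op 6: read(P0, v1) -> 40. No state change.
Op 7: write(P1, v0, 164). refcount(pp0)=1 -> write in place. 4 ppages; refcounts: pp0:1 pp1:3 pp2:1 pp3:1
Op 8: write(P2, v0, 121). refcount(pp3)=1 -> write in place. 4 ppages; refcounts: pp0:1 pp1:3 pp2:1 pp3:1
Op 9: read(P1, v1) -> 40. No state change.

Answer: 1 3 1 1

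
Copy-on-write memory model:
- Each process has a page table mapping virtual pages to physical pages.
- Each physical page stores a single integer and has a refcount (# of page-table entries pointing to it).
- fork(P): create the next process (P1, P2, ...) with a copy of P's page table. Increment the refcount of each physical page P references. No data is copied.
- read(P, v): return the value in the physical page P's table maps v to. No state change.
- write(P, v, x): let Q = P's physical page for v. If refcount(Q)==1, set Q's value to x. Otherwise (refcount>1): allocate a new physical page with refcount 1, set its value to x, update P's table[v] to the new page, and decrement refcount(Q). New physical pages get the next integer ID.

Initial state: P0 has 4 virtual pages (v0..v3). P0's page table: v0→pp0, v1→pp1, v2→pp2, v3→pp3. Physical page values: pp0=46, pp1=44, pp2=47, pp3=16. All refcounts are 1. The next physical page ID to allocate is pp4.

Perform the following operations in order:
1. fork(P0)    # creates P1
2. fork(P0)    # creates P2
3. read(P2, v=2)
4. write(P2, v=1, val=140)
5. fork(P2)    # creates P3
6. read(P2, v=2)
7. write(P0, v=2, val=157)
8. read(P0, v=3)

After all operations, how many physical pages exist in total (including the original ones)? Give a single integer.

Answer: 6

Derivation:
Op 1: fork(P0) -> P1. 4 ppages; refcounts: pp0:2 pp1:2 pp2:2 pp3:2
Op 2: fork(P0) -> P2. 4 ppages; refcounts: pp0:3 pp1:3 pp2:3 pp3:3
Op 3: read(P2, v2) -> 47. No state change.
Op 4: write(P2, v1, 140). refcount(pp1)=3>1 -> COPY to pp4. 5 ppages; refcounts: pp0:3 pp1:2 pp2:3 pp3:3 pp4:1
Op 5: fork(P2) -> P3. 5 ppages; refcounts: pp0:4 pp1:2 pp2:4 pp3:4 pp4:2
Op 6: read(P2, v2) -> 47. No state change.
Op 7: write(P0, v2, 157). refcount(pp2)=4>1 -> COPY to pp5. 6 ppages; refcounts: pp0:4 pp1:2 pp2:3 pp3:4 pp4:2 pp5:1
Op 8: read(P0, v3) -> 16. No state change.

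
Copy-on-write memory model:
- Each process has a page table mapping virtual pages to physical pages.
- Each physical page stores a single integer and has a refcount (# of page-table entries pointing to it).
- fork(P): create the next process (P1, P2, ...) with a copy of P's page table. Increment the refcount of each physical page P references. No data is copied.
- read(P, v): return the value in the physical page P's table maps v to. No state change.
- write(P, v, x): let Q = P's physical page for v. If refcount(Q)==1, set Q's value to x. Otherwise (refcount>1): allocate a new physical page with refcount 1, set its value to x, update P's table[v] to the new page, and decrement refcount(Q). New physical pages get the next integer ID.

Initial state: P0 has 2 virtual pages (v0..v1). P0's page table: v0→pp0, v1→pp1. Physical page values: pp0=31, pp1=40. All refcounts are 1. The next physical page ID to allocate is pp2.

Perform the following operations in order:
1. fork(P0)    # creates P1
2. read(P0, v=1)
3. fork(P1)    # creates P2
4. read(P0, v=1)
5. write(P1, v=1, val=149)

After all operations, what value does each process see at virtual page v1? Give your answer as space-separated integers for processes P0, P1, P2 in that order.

Op 1: fork(P0) -> P1. 2 ppages; refcounts: pp0:2 pp1:2
Op 2: read(P0, v1) -> 40. No state change.
Op 3: fork(P1) -> P2. 2 ppages; refcounts: pp0:3 pp1:3
Op 4: read(P0, v1) -> 40. No state change.
Op 5: write(P1, v1, 149). refcount(pp1)=3>1 -> COPY to pp2. 3 ppages; refcounts: pp0:3 pp1:2 pp2:1
P0: v1 -> pp1 = 40
P1: v1 -> pp2 = 149
P2: v1 -> pp1 = 40

Answer: 40 149 40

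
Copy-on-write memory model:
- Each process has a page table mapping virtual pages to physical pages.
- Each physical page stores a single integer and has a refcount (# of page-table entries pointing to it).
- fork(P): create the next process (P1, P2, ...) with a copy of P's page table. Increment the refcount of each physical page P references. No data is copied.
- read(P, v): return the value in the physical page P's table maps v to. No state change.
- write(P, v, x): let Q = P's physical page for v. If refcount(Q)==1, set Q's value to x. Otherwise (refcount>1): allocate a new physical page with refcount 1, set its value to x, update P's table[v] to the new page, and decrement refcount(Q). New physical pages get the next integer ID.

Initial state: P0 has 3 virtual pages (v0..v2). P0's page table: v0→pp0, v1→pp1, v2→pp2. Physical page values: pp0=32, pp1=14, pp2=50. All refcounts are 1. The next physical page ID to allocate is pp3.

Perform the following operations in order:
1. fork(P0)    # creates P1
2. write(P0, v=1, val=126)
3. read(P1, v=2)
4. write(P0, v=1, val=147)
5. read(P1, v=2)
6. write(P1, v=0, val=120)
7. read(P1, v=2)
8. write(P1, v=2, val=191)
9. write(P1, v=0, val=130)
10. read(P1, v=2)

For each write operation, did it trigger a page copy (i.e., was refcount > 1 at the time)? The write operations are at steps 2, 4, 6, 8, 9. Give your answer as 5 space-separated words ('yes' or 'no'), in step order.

Op 1: fork(P0) -> P1. 3 ppages; refcounts: pp0:2 pp1:2 pp2:2
Op 2: write(P0, v1, 126). refcount(pp1)=2>1 -> COPY to pp3. 4 ppages; refcounts: pp0:2 pp1:1 pp2:2 pp3:1
Op 3: read(P1, v2) -> 50. No state change.
Op 4: write(P0, v1, 147). refcount(pp3)=1 -> write in place. 4 ppages; refcounts: pp0:2 pp1:1 pp2:2 pp3:1
Op 5: read(P1, v2) -> 50. No state change.
Op 6: write(P1, v0, 120). refcount(pp0)=2>1 -> COPY to pp4. 5 ppages; refcounts: pp0:1 pp1:1 pp2:2 pp3:1 pp4:1
Op 7: read(P1, v2) -> 50. No state change.
Op 8: write(P1, v2, 191). refcount(pp2)=2>1 -> COPY to pp5. 6 ppages; refcounts: pp0:1 pp1:1 pp2:1 pp3:1 pp4:1 pp5:1
Op 9: write(P1, v0, 130). refcount(pp4)=1 -> write in place. 6 ppages; refcounts: pp0:1 pp1:1 pp2:1 pp3:1 pp4:1 pp5:1
Op 10: read(P1, v2) -> 191. No state change.

yes no yes yes no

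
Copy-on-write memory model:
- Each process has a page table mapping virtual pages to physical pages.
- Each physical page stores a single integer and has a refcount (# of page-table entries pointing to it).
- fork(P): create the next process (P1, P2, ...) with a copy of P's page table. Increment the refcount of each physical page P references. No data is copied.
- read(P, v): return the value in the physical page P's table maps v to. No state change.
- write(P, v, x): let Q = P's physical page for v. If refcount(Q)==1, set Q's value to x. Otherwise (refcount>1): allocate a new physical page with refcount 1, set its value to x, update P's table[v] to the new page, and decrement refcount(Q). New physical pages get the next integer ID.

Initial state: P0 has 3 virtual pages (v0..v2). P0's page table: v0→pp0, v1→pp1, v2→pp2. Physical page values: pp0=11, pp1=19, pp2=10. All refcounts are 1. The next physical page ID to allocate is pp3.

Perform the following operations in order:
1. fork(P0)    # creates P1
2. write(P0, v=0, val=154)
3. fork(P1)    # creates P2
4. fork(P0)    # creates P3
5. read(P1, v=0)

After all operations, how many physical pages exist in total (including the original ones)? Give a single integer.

Op 1: fork(P0) -> P1. 3 ppages; refcounts: pp0:2 pp1:2 pp2:2
Op 2: write(P0, v0, 154). refcount(pp0)=2>1 -> COPY to pp3. 4 ppages; refcounts: pp0:1 pp1:2 pp2:2 pp3:1
Op 3: fork(P1) -> P2. 4 ppages; refcounts: pp0:2 pp1:3 pp2:3 pp3:1
Op 4: fork(P0) -> P3. 4 ppages; refcounts: pp0:2 pp1:4 pp2:4 pp3:2
Op 5: read(P1, v0) -> 11. No state change.

Answer: 4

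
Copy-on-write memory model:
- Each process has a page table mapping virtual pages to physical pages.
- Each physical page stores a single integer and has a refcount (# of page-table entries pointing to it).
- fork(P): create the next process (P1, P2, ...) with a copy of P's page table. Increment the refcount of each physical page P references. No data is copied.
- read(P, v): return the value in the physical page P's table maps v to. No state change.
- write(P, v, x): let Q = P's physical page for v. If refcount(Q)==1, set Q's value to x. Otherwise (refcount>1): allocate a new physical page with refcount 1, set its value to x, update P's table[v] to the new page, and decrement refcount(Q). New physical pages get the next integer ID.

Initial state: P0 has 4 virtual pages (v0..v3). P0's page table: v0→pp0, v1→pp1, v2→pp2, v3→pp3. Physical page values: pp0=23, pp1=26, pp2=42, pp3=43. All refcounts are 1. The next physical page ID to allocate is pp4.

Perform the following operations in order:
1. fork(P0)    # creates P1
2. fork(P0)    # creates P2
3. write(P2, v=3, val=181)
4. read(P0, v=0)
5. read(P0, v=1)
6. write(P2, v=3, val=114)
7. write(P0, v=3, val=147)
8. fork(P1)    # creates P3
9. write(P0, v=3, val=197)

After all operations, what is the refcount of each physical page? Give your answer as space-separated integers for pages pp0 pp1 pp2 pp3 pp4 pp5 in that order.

Answer: 4 4 4 2 1 1

Derivation:
Op 1: fork(P0) -> P1. 4 ppages; refcounts: pp0:2 pp1:2 pp2:2 pp3:2
Op 2: fork(P0) -> P2. 4 ppages; refcounts: pp0:3 pp1:3 pp2:3 pp3:3
Op 3: write(P2, v3, 181). refcount(pp3)=3>1 -> COPY to pp4. 5 ppages; refcounts: pp0:3 pp1:3 pp2:3 pp3:2 pp4:1
Op 4: read(P0, v0) -> 23. No state change.
Op 5: read(P0, v1) -> 26. No state change.
Op 6: write(P2, v3, 114). refcount(pp4)=1 -> write in place. 5 ppages; refcounts: pp0:3 pp1:3 pp2:3 pp3:2 pp4:1
Op 7: write(P0, v3, 147). refcount(pp3)=2>1 -> COPY to pp5. 6 ppages; refcounts: pp0:3 pp1:3 pp2:3 pp3:1 pp4:1 pp5:1
Op 8: fork(P1) -> P3. 6 ppages; refcounts: pp0:4 pp1:4 pp2:4 pp3:2 pp4:1 pp5:1
Op 9: write(P0, v3, 197). refcount(pp5)=1 -> write in place. 6 ppages; refcounts: pp0:4 pp1:4 pp2:4 pp3:2 pp4:1 pp5:1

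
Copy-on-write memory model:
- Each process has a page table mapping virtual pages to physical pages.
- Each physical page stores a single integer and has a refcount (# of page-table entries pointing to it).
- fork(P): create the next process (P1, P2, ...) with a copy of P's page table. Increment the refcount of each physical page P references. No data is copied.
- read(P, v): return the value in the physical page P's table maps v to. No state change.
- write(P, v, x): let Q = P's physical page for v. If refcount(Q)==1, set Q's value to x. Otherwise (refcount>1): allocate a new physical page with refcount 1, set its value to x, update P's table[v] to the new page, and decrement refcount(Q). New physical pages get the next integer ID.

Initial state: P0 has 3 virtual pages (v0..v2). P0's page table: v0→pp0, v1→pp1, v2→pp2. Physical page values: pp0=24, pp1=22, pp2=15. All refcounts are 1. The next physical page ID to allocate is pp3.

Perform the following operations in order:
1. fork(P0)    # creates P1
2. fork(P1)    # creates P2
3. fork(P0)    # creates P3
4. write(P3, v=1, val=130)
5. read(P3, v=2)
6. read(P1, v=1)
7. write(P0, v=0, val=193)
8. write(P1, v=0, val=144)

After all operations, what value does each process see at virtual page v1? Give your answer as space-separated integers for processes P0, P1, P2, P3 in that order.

Answer: 22 22 22 130

Derivation:
Op 1: fork(P0) -> P1. 3 ppages; refcounts: pp0:2 pp1:2 pp2:2
Op 2: fork(P1) -> P2. 3 ppages; refcounts: pp0:3 pp1:3 pp2:3
Op 3: fork(P0) -> P3. 3 ppages; refcounts: pp0:4 pp1:4 pp2:4
Op 4: write(P3, v1, 130). refcount(pp1)=4>1 -> COPY to pp3. 4 ppages; refcounts: pp0:4 pp1:3 pp2:4 pp3:1
Op 5: read(P3, v2) -> 15. No state change.
Op 6: read(P1, v1) -> 22. No state change.
Op 7: write(P0, v0, 193). refcount(pp0)=4>1 -> COPY to pp4. 5 ppages; refcounts: pp0:3 pp1:3 pp2:4 pp3:1 pp4:1
Op 8: write(P1, v0, 144). refcount(pp0)=3>1 -> COPY to pp5. 6 ppages; refcounts: pp0:2 pp1:3 pp2:4 pp3:1 pp4:1 pp5:1
P0: v1 -> pp1 = 22
P1: v1 -> pp1 = 22
P2: v1 -> pp1 = 22
P3: v1 -> pp3 = 130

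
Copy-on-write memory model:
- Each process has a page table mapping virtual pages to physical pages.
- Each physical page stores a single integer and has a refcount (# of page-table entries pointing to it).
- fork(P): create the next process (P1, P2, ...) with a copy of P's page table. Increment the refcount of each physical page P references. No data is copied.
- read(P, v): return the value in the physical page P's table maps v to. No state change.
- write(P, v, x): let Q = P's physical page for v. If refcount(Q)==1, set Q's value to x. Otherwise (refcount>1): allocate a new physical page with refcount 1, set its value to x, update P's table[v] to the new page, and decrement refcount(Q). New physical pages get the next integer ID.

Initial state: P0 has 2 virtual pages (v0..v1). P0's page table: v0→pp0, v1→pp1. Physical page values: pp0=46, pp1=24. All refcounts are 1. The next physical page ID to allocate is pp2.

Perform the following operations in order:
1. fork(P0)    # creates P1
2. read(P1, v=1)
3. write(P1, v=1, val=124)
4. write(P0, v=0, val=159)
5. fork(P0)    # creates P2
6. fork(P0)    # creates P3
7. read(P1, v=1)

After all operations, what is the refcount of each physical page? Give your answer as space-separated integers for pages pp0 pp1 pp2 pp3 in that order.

Op 1: fork(P0) -> P1. 2 ppages; refcounts: pp0:2 pp1:2
Op 2: read(P1, v1) -> 24. No state change.
Op 3: write(P1, v1, 124). refcount(pp1)=2>1 -> COPY to pp2. 3 ppages; refcounts: pp0:2 pp1:1 pp2:1
Op 4: write(P0, v0, 159). refcount(pp0)=2>1 -> COPY to pp3. 4 ppages; refcounts: pp0:1 pp1:1 pp2:1 pp3:1
Op 5: fork(P0) -> P2. 4 ppages; refcounts: pp0:1 pp1:2 pp2:1 pp3:2
Op 6: fork(P0) -> P3. 4 ppages; refcounts: pp0:1 pp1:3 pp2:1 pp3:3
Op 7: read(P1, v1) -> 124. No state change.

Answer: 1 3 1 3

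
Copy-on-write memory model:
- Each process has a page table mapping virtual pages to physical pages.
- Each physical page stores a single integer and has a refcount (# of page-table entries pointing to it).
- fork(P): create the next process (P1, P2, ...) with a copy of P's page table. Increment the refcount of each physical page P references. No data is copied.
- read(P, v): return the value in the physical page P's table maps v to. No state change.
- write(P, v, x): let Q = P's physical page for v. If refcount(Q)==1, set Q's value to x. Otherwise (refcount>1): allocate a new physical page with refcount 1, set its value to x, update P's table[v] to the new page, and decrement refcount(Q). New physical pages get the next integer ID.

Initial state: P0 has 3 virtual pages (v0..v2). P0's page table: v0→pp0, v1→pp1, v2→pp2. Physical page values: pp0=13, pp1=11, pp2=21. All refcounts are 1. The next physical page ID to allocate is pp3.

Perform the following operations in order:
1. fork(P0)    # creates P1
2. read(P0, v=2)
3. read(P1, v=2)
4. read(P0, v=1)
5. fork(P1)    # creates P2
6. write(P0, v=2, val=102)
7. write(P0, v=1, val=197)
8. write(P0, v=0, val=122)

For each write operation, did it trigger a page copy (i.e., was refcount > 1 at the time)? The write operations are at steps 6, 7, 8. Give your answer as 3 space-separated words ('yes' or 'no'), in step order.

Op 1: fork(P0) -> P1. 3 ppages; refcounts: pp0:2 pp1:2 pp2:2
Op 2: read(P0, v2) -> 21. No state change.
Op 3: read(P1, v2) -> 21. No state change.
Op 4: read(P0, v1) -> 11. No state change.
Op 5: fork(P1) -> P2. 3 ppages; refcounts: pp0:3 pp1:3 pp2:3
Op 6: write(P0, v2, 102). refcount(pp2)=3>1 -> COPY to pp3. 4 ppages; refcounts: pp0:3 pp1:3 pp2:2 pp3:1
Op 7: write(P0, v1, 197). refcount(pp1)=3>1 -> COPY to pp4. 5 ppages; refcounts: pp0:3 pp1:2 pp2:2 pp3:1 pp4:1
Op 8: write(P0, v0, 122). refcount(pp0)=3>1 -> COPY to pp5. 6 ppages; refcounts: pp0:2 pp1:2 pp2:2 pp3:1 pp4:1 pp5:1

yes yes yes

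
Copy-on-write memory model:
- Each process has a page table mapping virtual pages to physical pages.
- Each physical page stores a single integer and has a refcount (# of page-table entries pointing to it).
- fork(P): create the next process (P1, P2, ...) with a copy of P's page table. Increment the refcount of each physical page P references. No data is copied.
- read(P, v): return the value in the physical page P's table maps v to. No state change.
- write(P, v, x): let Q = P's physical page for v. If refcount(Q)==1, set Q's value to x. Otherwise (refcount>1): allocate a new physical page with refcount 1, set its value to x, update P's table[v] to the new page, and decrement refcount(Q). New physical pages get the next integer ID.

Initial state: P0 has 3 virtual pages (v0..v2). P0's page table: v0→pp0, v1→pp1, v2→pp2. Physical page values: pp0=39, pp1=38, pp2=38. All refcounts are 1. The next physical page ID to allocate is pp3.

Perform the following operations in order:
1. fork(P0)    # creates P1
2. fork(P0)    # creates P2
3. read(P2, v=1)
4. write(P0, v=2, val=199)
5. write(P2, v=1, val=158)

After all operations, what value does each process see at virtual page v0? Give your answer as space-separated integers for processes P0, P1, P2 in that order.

Answer: 39 39 39

Derivation:
Op 1: fork(P0) -> P1. 3 ppages; refcounts: pp0:2 pp1:2 pp2:2
Op 2: fork(P0) -> P2. 3 ppages; refcounts: pp0:3 pp1:3 pp2:3
Op 3: read(P2, v1) -> 38. No state change.
Op 4: write(P0, v2, 199). refcount(pp2)=3>1 -> COPY to pp3. 4 ppages; refcounts: pp0:3 pp1:3 pp2:2 pp3:1
Op 5: write(P2, v1, 158). refcount(pp1)=3>1 -> COPY to pp4. 5 ppages; refcounts: pp0:3 pp1:2 pp2:2 pp3:1 pp4:1
P0: v0 -> pp0 = 39
P1: v0 -> pp0 = 39
P2: v0 -> pp0 = 39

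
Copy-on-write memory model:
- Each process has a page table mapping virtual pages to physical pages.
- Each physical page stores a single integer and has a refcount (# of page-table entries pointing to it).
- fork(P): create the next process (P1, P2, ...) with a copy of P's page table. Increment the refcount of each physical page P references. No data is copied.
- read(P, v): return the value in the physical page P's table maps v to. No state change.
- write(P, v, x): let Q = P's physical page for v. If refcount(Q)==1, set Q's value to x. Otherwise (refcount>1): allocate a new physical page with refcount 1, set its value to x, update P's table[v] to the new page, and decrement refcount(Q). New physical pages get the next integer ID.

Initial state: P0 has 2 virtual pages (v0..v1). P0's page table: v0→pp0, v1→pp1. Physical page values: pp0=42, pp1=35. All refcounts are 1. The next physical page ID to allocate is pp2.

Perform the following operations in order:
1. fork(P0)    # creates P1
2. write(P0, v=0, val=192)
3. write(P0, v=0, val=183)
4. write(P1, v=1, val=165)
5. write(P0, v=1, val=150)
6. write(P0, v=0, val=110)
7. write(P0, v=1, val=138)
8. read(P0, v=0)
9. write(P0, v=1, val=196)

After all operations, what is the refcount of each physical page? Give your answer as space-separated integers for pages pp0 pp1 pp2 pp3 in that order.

Answer: 1 1 1 1

Derivation:
Op 1: fork(P0) -> P1. 2 ppages; refcounts: pp0:2 pp1:2
Op 2: write(P0, v0, 192). refcount(pp0)=2>1 -> COPY to pp2. 3 ppages; refcounts: pp0:1 pp1:2 pp2:1
Op 3: write(P0, v0, 183). refcount(pp2)=1 -> write in place. 3 ppages; refcounts: pp0:1 pp1:2 pp2:1
Op 4: write(P1, v1, 165). refcount(pp1)=2>1 -> COPY to pp3. 4 ppages; refcounts: pp0:1 pp1:1 pp2:1 pp3:1
Op 5: write(P0, v1, 150). refcount(pp1)=1 -> write in place. 4 ppages; refcounts: pp0:1 pp1:1 pp2:1 pp3:1
Op 6: write(P0, v0, 110). refcount(pp2)=1 -> write in place. 4 ppages; refcounts: pp0:1 pp1:1 pp2:1 pp3:1
Op 7: write(P0, v1, 138). refcount(pp1)=1 -> write in place. 4 ppages; refcounts: pp0:1 pp1:1 pp2:1 pp3:1
Op 8: read(P0, v0) -> 110. No state change.
Op 9: write(P0, v1, 196). refcount(pp1)=1 -> write in place. 4 ppages; refcounts: pp0:1 pp1:1 pp2:1 pp3:1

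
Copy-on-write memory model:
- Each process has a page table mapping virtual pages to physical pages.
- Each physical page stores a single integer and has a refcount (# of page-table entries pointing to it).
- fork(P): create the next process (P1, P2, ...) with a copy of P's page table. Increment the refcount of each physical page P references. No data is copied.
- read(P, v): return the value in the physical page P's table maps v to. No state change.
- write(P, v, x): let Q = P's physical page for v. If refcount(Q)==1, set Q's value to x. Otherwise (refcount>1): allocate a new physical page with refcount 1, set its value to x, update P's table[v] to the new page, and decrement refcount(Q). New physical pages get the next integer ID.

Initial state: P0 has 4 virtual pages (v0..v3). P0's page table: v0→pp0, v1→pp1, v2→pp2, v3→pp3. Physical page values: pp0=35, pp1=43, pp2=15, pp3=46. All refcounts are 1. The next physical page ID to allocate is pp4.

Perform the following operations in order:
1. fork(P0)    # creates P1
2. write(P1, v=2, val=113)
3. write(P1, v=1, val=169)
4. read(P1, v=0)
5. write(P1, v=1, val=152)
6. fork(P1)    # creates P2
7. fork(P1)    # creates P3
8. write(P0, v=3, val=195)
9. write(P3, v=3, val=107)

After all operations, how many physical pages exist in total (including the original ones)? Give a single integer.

Op 1: fork(P0) -> P1. 4 ppages; refcounts: pp0:2 pp1:2 pp2:2 pp3:2
Op 2: write(P1, v2, 113). refcount(pp2)=2>1 -> COPY to pp4. 5 ppages; refcounts: pp0:2 pp1:2 pp2:1 pp3:2 pp4:1
Op 3: write(P1, v1, 169). refcount(pp1)=2>1 -> COPY to pp5. 6 ppages; refcounts: pp0:2 pp1:1 pp2:1 pp3:2 pp4:1 pp5:1
Op 4: read(P1, v0) -> 35. No state change.
Op 5: write(P1, v1, 152). refcount(pp5)=1 -> write in place. 6 ppages; refcounts: pp0:2 pp1:1 pp2:1 pp3:2 pp4:1 pp5:1
Op 6: fork(P1) -> P2. 6 ppages; refcounts: pp0:3 pp1:1 pp2:1 pp3:3 pp4:2 pp5:2
Op 7: fork(P1) -> P3. 6 ppages; refcounts: pp0:4 pp1:1 pp2:1 pp3:4 pp4:3 pp5:3
Op 8: write(P0, v3, 195). refcount(pp3)=4>1 -> COPY to pp6. 7 ppages; refcounts: pp0:4 pp1:1 pp2:1 pp3:3 pp4:3 pp5:3 pp6:1
Op 9: write(P3, v3, 107). refcount(pp3)=3>1 -> COPY to pp7. 8 ppages; refcounts: pp0:4 pp1:1 pp2:1 pp3:2 pp4:3 pp5:3 pp6:1 pp7:1

Answer: 8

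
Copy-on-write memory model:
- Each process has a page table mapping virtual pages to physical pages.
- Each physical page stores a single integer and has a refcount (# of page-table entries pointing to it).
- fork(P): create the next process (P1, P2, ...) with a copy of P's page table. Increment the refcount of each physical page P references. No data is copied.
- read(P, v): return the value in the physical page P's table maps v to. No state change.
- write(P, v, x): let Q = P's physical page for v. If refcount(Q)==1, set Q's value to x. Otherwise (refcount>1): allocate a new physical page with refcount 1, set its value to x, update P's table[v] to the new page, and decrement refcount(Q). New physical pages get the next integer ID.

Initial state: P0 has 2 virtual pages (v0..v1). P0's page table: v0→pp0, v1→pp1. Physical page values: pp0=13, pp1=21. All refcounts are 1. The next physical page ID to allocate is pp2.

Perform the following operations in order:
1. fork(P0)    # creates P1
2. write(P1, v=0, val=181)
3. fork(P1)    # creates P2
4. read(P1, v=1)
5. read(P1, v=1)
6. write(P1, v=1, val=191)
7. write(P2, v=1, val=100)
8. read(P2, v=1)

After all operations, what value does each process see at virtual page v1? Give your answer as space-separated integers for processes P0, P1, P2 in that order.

Op 1: fork(P0) -> P1. 2 ppages; refcounts: pp0:2 pp1:2
Op 2: write(P1, v0, 181). refcount(pp0)=2>1 -> COPY to pp2. 3 ppages; refcounts: pp0:1 pp1:2 pp2:1
Op 3: fork(P1) -> P2. 3 ppages; refcounts: pp0:1 pp1:3 pp2:2
Op 4: read(P1, v1) -> 21. No state change.
Op 5: read(P1, v1) -> 21. No state change.
Op 6: write(P1, v1, 191). refcount(pp1)=3>1 -> COPY to pp3. 4 ppages; refcounts: pp0:1 pp1:2 pp2:2 pp3:1
Op 7: write(P2, v1, 100). refcount(pp1)=2>1 -> COPY to pp4. 5 ppages; refcounts: pp0:1 pp1:1 pp2:2 pp3:1 pp4:1
Op 8: read(P2, v1) -> 100. No state change.
P0: v1 -> pp1 = 21
P1: v1 -> pp3 = 191
P2: v1 -> pp4 = 100

Answer: 21 191 100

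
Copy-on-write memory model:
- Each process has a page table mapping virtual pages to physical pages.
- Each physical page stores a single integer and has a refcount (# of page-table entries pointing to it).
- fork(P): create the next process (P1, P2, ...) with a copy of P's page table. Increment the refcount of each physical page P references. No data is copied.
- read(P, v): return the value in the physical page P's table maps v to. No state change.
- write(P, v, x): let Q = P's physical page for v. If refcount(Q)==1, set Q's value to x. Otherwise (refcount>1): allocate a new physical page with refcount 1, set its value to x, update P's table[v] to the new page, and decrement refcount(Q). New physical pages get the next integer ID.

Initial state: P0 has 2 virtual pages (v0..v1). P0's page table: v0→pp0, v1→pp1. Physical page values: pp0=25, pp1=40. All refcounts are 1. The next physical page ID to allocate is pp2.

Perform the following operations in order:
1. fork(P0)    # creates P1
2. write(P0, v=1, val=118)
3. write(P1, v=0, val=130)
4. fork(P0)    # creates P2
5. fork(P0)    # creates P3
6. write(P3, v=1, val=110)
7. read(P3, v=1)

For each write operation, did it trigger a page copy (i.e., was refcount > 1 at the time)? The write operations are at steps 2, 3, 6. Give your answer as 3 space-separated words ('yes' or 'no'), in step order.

Op 1: fork(P0) -> P1. 2 ppages; refcounts: pp0:2 pp1:2
Op 2: write(P0, v1, 118). refcount(pp1)=2>1 -> COPY to pp2. 3 ppages; refcounts: pp0:2 pp1:1 pp2:1
Op 3: write(P1, v0, 130). refcount(pp0)=2>1 -> COPY to pp3. 4 ppages; refcounts: pp0:1 pp1:1 pp2:1 pp3:1
Op 4: fork(P0) -> P2. 4 ppages; refcounts: pp0:2 pp1:1 pp2:2 pp3:1
Op 5: fork(P0) -> P3. 4 ppages; refcounts: pp0:3 pp1:1 pp2:3 pp3:1
Op 6: write(P3, v1, 110). refcount(pp2)=3>1 -> COPY to pp4. 5 ppages; refcounts: pp0:3 pp1:1 pp2:2 pp3:1 pp4:1
Op 7: read(P3, v1) -> 110. No state change.

yes yes yes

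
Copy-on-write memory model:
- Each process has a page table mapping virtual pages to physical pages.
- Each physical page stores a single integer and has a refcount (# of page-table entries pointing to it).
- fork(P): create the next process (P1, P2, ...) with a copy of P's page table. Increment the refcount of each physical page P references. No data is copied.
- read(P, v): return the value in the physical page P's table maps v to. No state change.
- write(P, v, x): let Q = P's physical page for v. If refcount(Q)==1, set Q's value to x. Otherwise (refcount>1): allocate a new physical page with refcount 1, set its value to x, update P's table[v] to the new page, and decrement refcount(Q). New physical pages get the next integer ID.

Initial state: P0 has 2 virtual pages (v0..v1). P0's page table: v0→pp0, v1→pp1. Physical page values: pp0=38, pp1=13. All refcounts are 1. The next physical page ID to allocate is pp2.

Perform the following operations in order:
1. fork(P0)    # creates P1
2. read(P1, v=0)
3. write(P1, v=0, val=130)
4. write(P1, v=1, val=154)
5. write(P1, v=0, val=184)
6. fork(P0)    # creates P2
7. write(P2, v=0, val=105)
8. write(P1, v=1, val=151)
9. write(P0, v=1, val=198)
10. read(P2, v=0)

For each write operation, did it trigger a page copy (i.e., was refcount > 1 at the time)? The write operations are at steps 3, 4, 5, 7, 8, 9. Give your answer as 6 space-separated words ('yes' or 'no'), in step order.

Op 1: fork(P0) -> P1. 2 ppages; refcounts: pp0:2 pp1:2
Op 2: read(P1, v0) -> 38. No state change.
Op 3: write(P1, v0, 130). refcount(pp0)=2>1 -> COPY to pp2. 3 ppages; refcounts: pp0:1 pp1:2 pp2:1
Op 4: write(P1, v1, 154). refcount(pp1)=2>1 -> COPY to pp3. 4 ppages; refcounts: pp0:1 pp1:1 pp2:1 pp3:1
Op 5: write(P1, v0, 184). refcount(pp2)=1 -> write in place. 4 ppages; refcounts: pp0:1 pp1:1 pp2:1 pp3:1
Op 6: fork(P0) -> P2. 4 ppages; refcounts: pp0:2 pp1:2 pp2:1 pp3:1
Op 7: write(P2, v0, 105). refcount(pp0)=2>1 -> COPY to pp4. 5 ppages; refcounts: pp0:1 pp1:2 pp2:1 pp3:1 pp4:1
Op 8: write(P1, v1, 151). refcount(pp3)=1 -> write in place. 5 ppages; refcounts: pp0:1 pp1:2 pp2:1 pp3:1 pp4:1
Op 9: write(P0, v1, 198). refcount(pp1)=2>1 -> COPY to pp5. 6 ppages; refcounts: pp0:1 pp1:1 pp2:1 pp3:1 pp4:1 pp5:1
Op 10: read(P2, v0) -> 105. No state change.

yes yes no yes no yes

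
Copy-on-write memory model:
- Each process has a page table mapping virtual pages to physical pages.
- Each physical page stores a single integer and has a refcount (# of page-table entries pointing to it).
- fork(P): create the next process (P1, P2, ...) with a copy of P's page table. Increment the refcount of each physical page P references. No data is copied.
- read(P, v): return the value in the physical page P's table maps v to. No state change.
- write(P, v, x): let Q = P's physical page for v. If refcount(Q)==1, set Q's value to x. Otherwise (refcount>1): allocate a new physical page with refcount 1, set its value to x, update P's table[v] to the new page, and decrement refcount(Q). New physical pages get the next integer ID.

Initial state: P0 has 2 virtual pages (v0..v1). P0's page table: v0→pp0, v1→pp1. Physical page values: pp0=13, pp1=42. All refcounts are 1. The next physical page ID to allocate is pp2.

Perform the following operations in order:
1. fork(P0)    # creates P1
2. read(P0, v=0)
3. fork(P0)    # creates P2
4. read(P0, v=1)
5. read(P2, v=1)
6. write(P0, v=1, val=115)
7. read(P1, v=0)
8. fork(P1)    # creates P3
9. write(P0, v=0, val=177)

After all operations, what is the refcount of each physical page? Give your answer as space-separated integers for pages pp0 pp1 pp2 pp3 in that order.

Answer: 3 3 1 1

Derivation:
Op 1: fork(P0) -> P1. 2 ppages; refcounts: pp0:2 pp1:2
Op 2: read(P0, v0) -> 13. No state change.
Op 3: fork(P0) -> P2. 2 ppages; refcounts: pp0:3 pp1:3
Op 4: read(P0, v1) -> 42. No state change.
Op 5: read(P2, v1) -> 42. No state change.
Op 6: write(P0, v1, 115). refcount(pp1)=3>1 -> COPY to pp2. 3 ppages; refcounts: pp0:3 pp1:2 pp2:1
Op 7: read(P1, v0) -> 13. No state change.
Op 8: fork(P1) -> P3. 3 ppages; refcounts: pp0:4 pp1:3 pp2:1
Op 9: write(P0, v0, 177). refcount(pp0)=4>1 -> COPY to pp3. 4 ppages; refcounts: pp0:3 pp1:3 pp2:1 pp3:1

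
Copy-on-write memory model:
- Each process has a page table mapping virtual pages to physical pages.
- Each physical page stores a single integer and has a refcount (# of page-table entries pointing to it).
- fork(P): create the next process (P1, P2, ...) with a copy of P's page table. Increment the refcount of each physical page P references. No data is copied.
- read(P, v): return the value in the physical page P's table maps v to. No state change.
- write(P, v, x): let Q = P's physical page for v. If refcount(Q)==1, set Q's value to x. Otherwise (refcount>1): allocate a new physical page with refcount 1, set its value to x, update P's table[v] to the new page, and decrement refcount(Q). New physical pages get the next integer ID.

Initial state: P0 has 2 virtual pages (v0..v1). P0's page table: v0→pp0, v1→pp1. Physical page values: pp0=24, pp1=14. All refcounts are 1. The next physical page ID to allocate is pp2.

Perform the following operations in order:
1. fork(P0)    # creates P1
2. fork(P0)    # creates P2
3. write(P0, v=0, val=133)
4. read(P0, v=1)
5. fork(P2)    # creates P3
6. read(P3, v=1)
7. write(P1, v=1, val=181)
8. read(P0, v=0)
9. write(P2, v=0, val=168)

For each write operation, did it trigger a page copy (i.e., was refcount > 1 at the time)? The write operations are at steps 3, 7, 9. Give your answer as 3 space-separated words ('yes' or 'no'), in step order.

Op 1: fork(P0) -> P1. 2 ppages; refcounts: pp0:2 pp1:2
Op 2: fork(P0) -> P2. 2 ppages; refcounts: pp0:3 pp1:3
Op 3: write(P0, v0, 133). refcount(pp0)=3>1 -> COPY to pp2. 3 ppages; refcounts: pp0:2 pp1:3 pp2:1
Op 4: read(P0, v1) -> 14. No state change.
Op 5: fork(P2) -> P3. 3 ppages; refcounts: pp0:3 pp1:4 pp2:1
Op 6: read(P3, v1) -> 14. No state change.
Op 7: write(P1, v1, 181). refcount(pp1)=4>1 -> COPY to pp3. 4 ppages; refcounts: pp0:3 pp1:3 pp2:1 pp3:1
Op 8: read(P0, v0) -> 133. No state change.
Op 9: write(P2, v0, 168). refcount(pp0)=3>1 -> COPY to pp4. 5 ppages; refcounts: pp0:2 pp1:3 pp2:1 pp3:1 pp4:1

yes yes yes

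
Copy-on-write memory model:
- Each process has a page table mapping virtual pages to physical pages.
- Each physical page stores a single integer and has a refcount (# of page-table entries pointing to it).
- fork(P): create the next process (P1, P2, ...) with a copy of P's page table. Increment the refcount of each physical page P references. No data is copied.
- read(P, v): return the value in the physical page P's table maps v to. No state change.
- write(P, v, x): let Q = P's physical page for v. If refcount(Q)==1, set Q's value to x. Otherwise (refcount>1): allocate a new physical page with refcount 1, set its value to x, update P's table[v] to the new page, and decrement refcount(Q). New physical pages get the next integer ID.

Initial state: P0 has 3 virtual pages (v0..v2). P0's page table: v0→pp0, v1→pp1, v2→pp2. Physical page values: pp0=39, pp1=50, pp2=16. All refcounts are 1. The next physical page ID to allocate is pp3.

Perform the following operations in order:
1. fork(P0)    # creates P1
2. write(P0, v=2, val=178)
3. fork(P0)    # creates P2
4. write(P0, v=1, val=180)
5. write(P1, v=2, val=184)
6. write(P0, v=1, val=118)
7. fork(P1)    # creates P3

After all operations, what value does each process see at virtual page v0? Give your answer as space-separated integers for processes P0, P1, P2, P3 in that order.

Op 1: fork(P0) -> P1. 3 ppages; refcounts: pp0:2 pp1:2 pp2:2
Op 2: write(P0, v2, 178). refcount(pp2)=2>1 -> COPY to pp3. 4 ppages; refcounts: pp0:2 pp1:2 pp2:1 pp3:1
Op 3: fork(P0) -> P2. 4 ppages; refcounts: pp0:3 pp1:3 pp2:1 pp3:2
Op 4: write(P0, v1, 180). refcount(pp1)=3>1 -> COPY to pp4. 5 ppages; refcounts: pp0:3 pp1:2 pp2:1 pp3:2 pp4:1
Op 5: write(P1, v2, 184). refcount(pp2)=1 -> write in place. 5 ppages; refcounts: pp0:3 pp1:2 pp2:1 pp3:2 pp4:1
Op 6: write(P0, v1, 118). refcount(pp4)=1 -> write in place. 5 ppages; refcounts: pp0:3 pp1:2 pp2:1 pp3:2 pp4:1
Op 7: fork(P1) -> P3. 5 ppages; refcounts: pp0:4 pp1:3 pp2:2 pp3:2 pp4:1
P0: v0 -> pp0 = 39
P1: v0 -> pp0 = 39
P2: v0 -> pp0 = 39
P3: v0 -> pp0 = 39

Answer: 39 39 39 39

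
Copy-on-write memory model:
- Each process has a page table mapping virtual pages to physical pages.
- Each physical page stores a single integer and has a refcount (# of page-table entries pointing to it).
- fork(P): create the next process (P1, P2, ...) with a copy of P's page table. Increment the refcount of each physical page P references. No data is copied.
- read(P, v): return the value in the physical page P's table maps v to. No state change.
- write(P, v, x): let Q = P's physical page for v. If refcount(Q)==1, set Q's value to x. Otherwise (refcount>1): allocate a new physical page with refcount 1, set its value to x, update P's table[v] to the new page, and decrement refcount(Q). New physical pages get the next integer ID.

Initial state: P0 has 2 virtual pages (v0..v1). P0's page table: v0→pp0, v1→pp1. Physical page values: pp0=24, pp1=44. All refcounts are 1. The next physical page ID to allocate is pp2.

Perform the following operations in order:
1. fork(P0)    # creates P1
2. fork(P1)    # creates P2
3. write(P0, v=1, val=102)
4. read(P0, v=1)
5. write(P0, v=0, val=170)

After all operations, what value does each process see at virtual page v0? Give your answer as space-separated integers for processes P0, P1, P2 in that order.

Op 1: fork(P0) -> P1. 2 ppages; refcounts: pp0:2 pp1:2
Op 2: fork(P1) -> P2. 2 ppages; refcounts: pp0:3 pp1:3
Op 3: write(P0, v1, 102). refcount(pp1)=3>1 -> COPY to pp2. 3 ppages; refcounts: pp0:3 pp1:2 pp2:1
Op 4: read(P0, v1) -> 102. No state change.
Op 5: write(P0, v0, 170). refcount(pp0)=3>1 -> COPY to pp3. 4 ppages; refcounts: pp0:2 pp1:2 pp2:1 pp3:1
P0: v0 -> pp3 = 170
P1: v0 -> pp0 = 24
P2: v0 -> pp0 = 24

Answer: 170 24 24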